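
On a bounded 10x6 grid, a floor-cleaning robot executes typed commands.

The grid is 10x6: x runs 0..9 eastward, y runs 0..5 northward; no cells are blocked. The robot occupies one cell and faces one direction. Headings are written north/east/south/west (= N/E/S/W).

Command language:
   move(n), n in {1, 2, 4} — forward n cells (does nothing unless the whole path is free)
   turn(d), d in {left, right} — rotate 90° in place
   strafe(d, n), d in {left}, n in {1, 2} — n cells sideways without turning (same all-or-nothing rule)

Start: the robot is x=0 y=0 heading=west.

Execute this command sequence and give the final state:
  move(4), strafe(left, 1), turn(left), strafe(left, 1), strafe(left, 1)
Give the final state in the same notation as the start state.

initial: x=0 y=0 heading=west
step 1 (move(4)): x=0 y=0 heading=west
step 2 (strafe(left, 1)): x=0 y=0 heading=west
step 3 (turn(left)): x=0 y=0 heading=south
step 4 (strafe(left, 1)): x=1 y=0 heading=south
step 5 (strafe(left, 1)): x=2 y=0 heading=south

x=2 y=0 heading=south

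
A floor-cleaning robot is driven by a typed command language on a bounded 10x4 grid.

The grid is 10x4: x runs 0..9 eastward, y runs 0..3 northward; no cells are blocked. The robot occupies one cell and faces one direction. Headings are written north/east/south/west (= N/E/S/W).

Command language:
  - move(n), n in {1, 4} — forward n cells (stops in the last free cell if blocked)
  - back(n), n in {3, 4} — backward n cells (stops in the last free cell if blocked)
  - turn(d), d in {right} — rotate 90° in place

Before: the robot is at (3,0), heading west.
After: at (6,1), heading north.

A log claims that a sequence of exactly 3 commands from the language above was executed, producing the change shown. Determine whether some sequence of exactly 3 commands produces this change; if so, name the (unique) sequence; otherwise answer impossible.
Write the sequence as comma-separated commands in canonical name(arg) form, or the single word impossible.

back(3), turn(right), move(1)

key: order matters: swapping back(3) and move(1) lands elsewhere
from: at (3,0), heading west
[1] after back(3): at (6,0), heading west
[2] after turn(right): at (6,0), heading north
[3] after move(1): at (6,1), heading north
no other 3-command option fits: unique.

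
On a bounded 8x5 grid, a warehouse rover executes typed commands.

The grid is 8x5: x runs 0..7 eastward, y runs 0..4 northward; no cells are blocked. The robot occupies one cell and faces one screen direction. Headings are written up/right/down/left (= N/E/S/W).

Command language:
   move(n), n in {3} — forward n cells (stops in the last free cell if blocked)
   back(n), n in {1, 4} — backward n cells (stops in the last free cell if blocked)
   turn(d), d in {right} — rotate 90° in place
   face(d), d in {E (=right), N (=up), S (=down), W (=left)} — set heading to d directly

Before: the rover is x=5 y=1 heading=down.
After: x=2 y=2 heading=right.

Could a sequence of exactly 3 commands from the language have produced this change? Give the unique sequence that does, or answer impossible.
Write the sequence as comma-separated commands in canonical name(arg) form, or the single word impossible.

impossible

no 3-step route produces this change.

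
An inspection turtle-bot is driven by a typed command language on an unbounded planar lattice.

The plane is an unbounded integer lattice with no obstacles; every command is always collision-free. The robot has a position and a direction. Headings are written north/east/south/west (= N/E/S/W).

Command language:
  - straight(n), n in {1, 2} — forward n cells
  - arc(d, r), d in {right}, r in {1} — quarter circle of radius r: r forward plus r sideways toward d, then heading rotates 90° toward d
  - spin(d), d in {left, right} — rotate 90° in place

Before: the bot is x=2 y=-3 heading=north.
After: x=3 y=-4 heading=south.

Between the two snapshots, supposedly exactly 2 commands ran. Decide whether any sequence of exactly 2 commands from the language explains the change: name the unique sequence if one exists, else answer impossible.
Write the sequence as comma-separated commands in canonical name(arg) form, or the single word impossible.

key: cell and facing (now S) both changed — the 2 commands mix motion and turning
begin: x=2 y=-3 heading=north
t=1 spin(right) ⇒ x=2 y=-3 heading=east
t=2 arc(right, 1) ⇒ x=3 y=-4 heading=south
no other 2-command option fits: unique.

spin(right), arc(right, 1)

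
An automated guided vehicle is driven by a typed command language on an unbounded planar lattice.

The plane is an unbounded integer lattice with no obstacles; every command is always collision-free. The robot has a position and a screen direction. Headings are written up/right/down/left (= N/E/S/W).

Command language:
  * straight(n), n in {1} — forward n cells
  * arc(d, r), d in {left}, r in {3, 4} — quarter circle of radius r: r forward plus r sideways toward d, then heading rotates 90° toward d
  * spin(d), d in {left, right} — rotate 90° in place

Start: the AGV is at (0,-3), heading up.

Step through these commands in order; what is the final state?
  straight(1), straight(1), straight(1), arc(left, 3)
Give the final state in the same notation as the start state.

from: at (0,-3), heading up
t=1 straight(1) ⇒ at (0,-2), heading up
t=2 straight(1) ⇒ at (0,-1), heading up
t=3 straight(1) ⇒ at (0,0), heading up
t=4 arc(left, 3) ⇒ at (-3,3), heading left

at (-3,3), heading left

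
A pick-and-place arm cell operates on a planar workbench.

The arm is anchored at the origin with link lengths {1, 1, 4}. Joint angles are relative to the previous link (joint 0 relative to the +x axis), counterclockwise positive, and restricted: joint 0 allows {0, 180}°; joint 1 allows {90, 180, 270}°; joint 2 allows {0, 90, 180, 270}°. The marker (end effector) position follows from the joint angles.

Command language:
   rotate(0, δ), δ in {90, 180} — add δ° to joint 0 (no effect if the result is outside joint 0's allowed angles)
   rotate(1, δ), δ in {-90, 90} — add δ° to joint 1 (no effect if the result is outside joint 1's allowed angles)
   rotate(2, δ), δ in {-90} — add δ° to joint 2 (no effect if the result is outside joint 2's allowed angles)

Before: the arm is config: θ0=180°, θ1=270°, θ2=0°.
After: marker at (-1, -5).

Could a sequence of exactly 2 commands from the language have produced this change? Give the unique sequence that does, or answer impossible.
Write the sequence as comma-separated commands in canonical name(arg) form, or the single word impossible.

rotate(1, -90), rotate(1, -90)

begin: config: θ0=180°, θ1=270°, θ2=0°
t=1 rotate(1, -90) ⇒ config: θ0=180°, θ1=180°, θ2=0°
t=2 rotate(1, -90) ⇒ config: θ0=180°, θ1=90°, θ2=0°
uniquely the one of 25 2-step routes that fits.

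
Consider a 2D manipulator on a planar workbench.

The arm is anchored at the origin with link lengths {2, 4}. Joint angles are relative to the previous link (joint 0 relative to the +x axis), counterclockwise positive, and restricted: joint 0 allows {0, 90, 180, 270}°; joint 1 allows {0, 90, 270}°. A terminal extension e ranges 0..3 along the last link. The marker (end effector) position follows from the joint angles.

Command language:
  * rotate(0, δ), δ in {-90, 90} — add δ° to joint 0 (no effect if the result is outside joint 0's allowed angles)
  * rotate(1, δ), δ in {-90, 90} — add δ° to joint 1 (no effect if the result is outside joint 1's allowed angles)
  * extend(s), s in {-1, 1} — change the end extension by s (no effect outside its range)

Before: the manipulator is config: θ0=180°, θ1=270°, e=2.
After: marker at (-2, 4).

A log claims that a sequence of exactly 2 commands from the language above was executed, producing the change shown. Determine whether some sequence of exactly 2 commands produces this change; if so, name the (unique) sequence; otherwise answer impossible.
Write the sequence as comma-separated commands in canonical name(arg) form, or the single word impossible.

extend(-1), extend(-1)

t0: config: θ0=180°, θ1=270°, e=2
t=1 extend(-1) ⇒ config: θ0=180°, θ1=270°, e=1
t=2 extend(-1) ⇒ config: θ0=180°, θ1=270°, e=0
no rival 2-sequence matches.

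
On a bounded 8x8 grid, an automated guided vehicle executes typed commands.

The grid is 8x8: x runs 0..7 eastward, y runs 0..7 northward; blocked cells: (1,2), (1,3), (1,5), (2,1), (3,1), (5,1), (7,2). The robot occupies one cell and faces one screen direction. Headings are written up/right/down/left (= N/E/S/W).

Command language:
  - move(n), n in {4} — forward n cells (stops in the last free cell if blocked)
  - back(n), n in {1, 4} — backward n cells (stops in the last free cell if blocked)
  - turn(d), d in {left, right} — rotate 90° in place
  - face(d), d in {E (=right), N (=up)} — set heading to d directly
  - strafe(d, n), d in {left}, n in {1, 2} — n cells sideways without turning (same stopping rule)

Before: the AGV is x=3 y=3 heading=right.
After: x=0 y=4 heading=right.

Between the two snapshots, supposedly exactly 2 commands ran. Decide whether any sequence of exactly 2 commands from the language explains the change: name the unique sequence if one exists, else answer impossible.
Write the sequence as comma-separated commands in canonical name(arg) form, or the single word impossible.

key: still facing E at the end — nothing in the sequence rotates
t0: x=3 y=3 heading=right
t=1 strafe(left, 1) ⇒ x=3 y=4 heading=right
t=2 back(4) ⇒ x=0 y=4 heading=right
no other 2-command option fits: unique.

strafe(left, 1), back(4)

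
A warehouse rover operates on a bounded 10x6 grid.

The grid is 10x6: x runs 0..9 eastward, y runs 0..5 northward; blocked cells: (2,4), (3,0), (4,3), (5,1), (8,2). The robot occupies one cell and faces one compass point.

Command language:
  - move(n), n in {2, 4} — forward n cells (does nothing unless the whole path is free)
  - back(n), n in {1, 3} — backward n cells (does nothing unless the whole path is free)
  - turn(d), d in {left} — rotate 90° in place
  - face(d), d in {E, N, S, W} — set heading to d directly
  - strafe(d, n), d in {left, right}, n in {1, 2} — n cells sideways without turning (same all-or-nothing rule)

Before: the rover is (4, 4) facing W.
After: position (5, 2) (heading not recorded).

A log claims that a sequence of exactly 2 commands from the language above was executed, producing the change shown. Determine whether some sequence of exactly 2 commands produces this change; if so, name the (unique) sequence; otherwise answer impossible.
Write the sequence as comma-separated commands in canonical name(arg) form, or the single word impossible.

back(1), strafe(left, 2)

key: running strafe(left, 2) before back(1) would end elsewhere — order is forced
start: (4, 4) facing W
1. back(1) → (5, 4) facing W
2. strafe(left, 2) → (5, 2) facing W
uniquely the one of 169 2-step routes that fits.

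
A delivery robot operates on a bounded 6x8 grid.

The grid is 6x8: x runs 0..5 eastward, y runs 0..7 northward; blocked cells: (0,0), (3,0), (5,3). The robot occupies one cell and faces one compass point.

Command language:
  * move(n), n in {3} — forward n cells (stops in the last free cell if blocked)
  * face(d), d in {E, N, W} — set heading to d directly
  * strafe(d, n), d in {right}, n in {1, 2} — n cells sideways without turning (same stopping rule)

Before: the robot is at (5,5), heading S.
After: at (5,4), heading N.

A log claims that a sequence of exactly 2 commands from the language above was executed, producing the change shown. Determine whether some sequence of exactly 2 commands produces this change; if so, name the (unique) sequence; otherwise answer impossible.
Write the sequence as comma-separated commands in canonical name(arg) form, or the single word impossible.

key: move(3) is stopped early by the blocked cell at (5,3)
t0: at (5,5), heading S
[1] after move(3): at (5,4), heading S
[2] after face(N): at (5,4), heading N
no other 2-command option fits: unique.

move(3), face(N)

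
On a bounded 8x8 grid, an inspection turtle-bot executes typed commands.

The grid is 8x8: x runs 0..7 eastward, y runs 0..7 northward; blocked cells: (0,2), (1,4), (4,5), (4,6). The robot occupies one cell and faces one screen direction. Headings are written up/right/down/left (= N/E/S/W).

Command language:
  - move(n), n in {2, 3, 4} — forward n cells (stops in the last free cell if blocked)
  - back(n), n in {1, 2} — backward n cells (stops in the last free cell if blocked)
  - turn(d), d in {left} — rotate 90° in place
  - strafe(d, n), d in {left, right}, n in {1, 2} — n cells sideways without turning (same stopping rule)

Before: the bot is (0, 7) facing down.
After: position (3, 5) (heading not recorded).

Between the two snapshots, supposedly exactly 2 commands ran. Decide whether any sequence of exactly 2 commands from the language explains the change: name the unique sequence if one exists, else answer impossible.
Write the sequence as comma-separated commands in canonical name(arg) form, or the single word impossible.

all 100 sequences checked — none match.

impossible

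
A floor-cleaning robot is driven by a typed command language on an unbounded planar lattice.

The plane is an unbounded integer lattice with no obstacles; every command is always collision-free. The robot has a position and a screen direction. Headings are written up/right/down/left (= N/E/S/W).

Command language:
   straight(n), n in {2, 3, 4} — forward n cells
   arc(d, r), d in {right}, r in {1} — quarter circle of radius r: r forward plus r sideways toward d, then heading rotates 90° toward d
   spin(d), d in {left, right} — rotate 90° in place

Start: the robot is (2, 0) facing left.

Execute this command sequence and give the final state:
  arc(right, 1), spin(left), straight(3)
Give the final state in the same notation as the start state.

t0: (2, 0) facing left
step 1 (arc(right, 1)): (1, 1) facing up
step 2 (spin(left)): (1, 1) facing left
step 3 (straight(3)): (-2, 1) facing left

(-2, 1) facing left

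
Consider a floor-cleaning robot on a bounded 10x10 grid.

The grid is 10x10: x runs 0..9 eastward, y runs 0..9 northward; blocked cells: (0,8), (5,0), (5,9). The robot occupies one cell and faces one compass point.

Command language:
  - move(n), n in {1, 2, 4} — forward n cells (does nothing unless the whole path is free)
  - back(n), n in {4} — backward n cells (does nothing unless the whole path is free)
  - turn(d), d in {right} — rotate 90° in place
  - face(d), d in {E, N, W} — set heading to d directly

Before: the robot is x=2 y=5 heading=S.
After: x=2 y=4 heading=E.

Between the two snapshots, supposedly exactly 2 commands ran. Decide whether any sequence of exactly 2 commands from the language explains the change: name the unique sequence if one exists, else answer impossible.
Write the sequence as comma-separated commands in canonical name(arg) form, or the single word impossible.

move(1), face(E)

key: cell and facing (now E) both changed — the 2 commands mix motion and turning
start: x=2 y=5 heading=S
t=1 move(1) ⇒ x=2 y=4 heading=S
t=2 face(E) ⇒ x=2 y=4 heading=E
no other 2-command option fits: unique.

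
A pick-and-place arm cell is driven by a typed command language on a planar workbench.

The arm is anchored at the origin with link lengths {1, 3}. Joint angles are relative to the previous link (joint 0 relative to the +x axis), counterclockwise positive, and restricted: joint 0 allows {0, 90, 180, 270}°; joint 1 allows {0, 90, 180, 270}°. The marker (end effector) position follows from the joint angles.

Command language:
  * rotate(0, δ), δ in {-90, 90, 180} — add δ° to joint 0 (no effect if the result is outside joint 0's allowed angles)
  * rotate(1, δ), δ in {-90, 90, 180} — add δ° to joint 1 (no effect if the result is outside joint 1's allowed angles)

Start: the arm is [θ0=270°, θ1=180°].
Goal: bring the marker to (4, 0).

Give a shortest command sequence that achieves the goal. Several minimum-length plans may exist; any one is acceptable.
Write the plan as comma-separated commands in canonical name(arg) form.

rotate(1, 180), rotate(0, 90)

from: [θ0=270°, θ1=180°]
[1] after rotate(1, 180): [θ0=270°, θ1=0°]
[2] after rotate(0, 90): [θ0=0°, θ1=0°]
no 1-step plan works, so 2 is optimal.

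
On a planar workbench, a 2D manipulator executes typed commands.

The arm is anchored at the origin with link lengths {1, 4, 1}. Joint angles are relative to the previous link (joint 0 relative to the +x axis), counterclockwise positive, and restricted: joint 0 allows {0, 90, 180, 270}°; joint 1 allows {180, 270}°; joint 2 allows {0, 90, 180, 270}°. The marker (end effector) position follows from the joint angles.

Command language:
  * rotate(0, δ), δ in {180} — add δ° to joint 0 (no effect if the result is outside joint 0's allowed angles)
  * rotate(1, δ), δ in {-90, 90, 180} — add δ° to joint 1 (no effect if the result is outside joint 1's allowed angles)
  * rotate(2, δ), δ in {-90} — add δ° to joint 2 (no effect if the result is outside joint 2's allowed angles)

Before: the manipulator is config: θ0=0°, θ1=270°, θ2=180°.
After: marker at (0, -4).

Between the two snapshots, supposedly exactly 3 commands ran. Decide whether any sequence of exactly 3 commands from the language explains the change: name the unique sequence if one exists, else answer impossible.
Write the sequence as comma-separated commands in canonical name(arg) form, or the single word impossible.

start: config: θ0=0°, θ1=270°, θ2=180°
t=1 rotate(2, -90) ⇒ config: θ0=0°, θ1=270°, θ2=90°
t=2 rotate(2, -90) ⇒ config: θ0=0°, θ1=270°, θ2=0°
t=3 rotate(2, -90) ⇒ config: θ0=0°, θ1=270°, θ2=270°
no other 3-command option fits: unique.

rotate(2, -90), rotate(2, -90), rotate(2, -90)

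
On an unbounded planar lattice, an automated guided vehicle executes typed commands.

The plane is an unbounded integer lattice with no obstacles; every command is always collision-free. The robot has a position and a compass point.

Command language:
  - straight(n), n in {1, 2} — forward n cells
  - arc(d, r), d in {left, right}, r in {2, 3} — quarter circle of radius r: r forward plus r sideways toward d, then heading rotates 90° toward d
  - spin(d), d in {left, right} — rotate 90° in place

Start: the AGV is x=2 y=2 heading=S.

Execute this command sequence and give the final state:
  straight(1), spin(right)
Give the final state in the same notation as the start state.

from: x=2 y=2 heading=S
[1] after straight(1): x=2 y=1 heading=S
[2] after spin(right): x=2 y=1 heading=W

x=2 y=1 heading=W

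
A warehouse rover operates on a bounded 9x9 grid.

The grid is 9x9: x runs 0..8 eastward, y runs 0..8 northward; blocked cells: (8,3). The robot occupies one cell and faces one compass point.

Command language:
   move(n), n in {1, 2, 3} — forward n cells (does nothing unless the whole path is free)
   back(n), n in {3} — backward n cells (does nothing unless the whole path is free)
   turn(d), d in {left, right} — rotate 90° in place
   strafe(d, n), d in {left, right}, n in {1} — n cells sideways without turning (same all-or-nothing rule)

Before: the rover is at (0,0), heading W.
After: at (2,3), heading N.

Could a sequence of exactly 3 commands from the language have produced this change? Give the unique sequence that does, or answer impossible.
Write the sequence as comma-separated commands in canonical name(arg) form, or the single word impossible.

impossible

checked all 3-command options: none fits.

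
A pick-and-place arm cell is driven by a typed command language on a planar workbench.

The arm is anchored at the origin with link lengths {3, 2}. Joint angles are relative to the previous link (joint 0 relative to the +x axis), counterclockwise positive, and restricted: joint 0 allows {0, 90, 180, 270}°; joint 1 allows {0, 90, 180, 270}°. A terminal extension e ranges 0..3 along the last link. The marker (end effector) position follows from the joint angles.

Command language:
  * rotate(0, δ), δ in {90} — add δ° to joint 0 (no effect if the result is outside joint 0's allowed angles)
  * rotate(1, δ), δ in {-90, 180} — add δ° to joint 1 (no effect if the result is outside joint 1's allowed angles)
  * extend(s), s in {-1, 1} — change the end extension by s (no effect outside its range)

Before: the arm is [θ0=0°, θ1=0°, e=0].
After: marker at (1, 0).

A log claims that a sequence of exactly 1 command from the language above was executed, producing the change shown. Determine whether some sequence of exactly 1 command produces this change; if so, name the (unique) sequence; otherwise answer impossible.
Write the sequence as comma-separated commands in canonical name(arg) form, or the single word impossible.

initial: [θ0=0°, θ1=0°, e=0]
1. rotate(1, 180) → [θ0=0°, θ1=180°, e=0]
no other 1-command option fits: unique.

rotate(1, 180)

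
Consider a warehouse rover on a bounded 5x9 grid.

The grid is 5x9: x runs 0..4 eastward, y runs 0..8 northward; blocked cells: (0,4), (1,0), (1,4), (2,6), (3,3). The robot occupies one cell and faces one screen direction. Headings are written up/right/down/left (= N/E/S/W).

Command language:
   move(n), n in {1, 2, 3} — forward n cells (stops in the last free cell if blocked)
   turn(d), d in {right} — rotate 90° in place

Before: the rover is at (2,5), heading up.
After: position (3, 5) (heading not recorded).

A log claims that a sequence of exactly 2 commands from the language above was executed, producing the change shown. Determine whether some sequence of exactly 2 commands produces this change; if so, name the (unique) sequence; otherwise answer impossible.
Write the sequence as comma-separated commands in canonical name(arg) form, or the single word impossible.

turn(right), move(1)

key: order matters: swapping turn(right) and move(1) lands elsewhere
initial: at (2,5), heading up
[1] after turn(right): at (2,5), heading right
[2] after move(1): at (3,5), heading right
no other 2-command option fits: unique.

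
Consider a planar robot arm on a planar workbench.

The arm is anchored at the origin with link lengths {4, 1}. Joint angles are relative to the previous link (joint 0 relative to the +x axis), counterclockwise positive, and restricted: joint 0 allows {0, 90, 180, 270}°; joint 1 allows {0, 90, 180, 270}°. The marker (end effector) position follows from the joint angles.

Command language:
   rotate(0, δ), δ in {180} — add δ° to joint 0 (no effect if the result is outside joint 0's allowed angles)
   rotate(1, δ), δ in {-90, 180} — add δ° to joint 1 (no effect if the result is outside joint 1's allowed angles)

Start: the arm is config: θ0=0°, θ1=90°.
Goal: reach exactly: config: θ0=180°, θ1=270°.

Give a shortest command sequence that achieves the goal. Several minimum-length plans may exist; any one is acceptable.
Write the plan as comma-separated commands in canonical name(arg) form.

rotate(0, 180), rotate(1, 180)

t0: config: θ0=0°, θ1=90°
1. rotate(0, 180) → config: θ0=180°, θ1=90°
2. rotate(1, 180) → config: θ0=180°, θ1=270°
minimal: 2 command(s), checked below 2.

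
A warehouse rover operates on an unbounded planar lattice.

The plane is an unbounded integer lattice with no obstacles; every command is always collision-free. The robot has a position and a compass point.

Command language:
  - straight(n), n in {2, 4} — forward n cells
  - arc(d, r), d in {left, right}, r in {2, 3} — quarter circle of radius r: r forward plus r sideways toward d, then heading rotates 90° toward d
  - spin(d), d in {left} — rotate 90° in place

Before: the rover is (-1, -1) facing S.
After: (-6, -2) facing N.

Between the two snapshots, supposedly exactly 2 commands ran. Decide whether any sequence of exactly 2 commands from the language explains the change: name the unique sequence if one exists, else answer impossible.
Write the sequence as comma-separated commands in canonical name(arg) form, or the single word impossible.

key: order matters: swapping arc(right, 3) and arc(right, 2) lands elsewhere
start: (-1, -1) facing S
t=1 arc(right, 3) ⇒ (-4, -4) facing W
t=2 arc(right, 2) ⇒ (-6, -2) facing N
no other 2-command option fits: unique.

arc(right, 3), arc(right, 2)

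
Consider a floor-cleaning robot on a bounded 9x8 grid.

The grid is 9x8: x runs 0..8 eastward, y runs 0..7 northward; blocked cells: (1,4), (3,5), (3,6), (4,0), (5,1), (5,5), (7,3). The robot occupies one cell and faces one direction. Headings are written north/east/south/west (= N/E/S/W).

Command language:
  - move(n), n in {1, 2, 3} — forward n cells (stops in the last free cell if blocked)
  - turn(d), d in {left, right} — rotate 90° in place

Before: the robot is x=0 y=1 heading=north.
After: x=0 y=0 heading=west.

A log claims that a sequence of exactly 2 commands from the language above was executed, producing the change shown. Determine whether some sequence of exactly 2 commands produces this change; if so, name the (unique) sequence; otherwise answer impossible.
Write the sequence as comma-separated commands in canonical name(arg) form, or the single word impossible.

impossible

every 2-command combo misses the target.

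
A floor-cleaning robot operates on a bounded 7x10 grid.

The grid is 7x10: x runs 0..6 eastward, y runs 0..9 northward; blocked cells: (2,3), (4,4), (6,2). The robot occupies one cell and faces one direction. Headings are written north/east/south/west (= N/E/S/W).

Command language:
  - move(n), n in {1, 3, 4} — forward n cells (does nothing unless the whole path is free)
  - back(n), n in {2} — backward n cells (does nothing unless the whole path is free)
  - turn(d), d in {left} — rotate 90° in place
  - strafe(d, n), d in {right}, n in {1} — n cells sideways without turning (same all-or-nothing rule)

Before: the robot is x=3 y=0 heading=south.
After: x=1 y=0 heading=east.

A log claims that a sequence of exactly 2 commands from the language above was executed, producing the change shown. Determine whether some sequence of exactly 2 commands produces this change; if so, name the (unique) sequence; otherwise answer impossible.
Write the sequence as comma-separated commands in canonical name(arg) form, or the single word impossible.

turn(left), back(2)

key: order matters: swapping turn(left) and back(2) lands elsewhere
initial: x=3 y=0 heading=south
[1] after turn(left): x=3 y=0 heading=east
[2] after back(2): x=1 y=0 heading=east
uniquely the one of 36 2-step routes that fits.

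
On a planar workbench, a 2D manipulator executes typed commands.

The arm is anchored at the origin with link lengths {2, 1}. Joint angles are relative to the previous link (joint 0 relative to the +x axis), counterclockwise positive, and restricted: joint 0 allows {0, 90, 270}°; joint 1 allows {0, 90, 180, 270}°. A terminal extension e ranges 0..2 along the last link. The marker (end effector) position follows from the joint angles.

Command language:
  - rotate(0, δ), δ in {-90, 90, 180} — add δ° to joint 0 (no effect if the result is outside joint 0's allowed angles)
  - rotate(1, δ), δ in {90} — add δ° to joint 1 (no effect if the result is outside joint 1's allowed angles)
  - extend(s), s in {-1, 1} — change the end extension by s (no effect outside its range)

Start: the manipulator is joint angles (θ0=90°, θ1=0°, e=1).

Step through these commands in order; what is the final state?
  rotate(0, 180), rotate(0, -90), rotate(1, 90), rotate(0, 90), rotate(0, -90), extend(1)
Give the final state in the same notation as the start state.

start: joint angles (θ0=90°, θ1=0°, e=1)
1. rotate(0, 180) → joint angles (θ0=270°, θ1=0°, e=1)
2. rotate(0, -90) → joint angles (θ0=270°, θ1=0°, e=1)
3. rotate(1, 90) → joint angles (θ0=270°, θ1=90°, e=1)
4. rotate(0, 90) → joint angles (θ0=0°, θ1=90°, e=1)
5. rotate(0, -90) → joint angles (θ0=270°, θ1=90°, e=1)
6. extend(1) → joint angles (θ0=270°, θ1=90°, e=2)

joint angles (θ0=270°, θ1=90°, e=2)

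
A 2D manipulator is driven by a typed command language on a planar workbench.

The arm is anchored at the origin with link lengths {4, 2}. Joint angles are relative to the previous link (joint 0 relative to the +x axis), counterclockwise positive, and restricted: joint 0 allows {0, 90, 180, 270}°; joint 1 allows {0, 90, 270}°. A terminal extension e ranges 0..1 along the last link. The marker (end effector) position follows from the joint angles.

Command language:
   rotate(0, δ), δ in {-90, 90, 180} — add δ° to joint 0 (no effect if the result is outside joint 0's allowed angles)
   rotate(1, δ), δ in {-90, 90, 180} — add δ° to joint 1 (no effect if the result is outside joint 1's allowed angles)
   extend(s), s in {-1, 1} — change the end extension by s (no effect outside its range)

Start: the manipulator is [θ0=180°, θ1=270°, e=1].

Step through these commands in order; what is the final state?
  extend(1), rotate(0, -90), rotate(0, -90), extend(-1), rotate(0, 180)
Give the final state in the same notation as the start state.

from: [θ0=180°, θ1=270°, e=1]
1. extend(1) → [θ0=180°, θ1=270°, e=1]
2. rotate(0, -90) → [θ0=90°, θ1=270°, e=1]
3. rotate(0, -90) → [θ0=0°, θ1=270°, e=1]
4. extend(-1) → [θ0=0°, θ1=270°, e=0]
5. rotate(0, 180) → [θ0=180°, θ1=270°, e=0]

[θ0=180°, θ1=270°, e=0]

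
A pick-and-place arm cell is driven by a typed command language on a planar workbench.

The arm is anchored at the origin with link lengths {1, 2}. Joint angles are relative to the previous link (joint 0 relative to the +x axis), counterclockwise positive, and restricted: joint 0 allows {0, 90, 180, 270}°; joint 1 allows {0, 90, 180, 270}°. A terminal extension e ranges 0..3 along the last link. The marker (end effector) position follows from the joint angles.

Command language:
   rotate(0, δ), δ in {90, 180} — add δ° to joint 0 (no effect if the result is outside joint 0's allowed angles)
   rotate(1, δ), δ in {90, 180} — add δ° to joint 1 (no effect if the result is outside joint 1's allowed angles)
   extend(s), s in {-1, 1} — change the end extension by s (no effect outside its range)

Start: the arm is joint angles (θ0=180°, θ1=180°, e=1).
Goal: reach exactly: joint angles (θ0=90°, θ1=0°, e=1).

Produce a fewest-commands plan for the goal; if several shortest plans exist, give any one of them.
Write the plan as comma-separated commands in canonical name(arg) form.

initial: joint angles (θ0=180°, θ1=180°, e=1)
[1] after rotate(0, 90): joint angles (θ0=270°, θ1=180°, e=1)
[2] after rotate(0, 180): joint angles (θ0=90°, θ1=180°, e=1)
[3] after rotate(1, 180): joint angles (θ0=90°, θ1=0°, e=1)
minimal: 3 command(s), checked below 3.

rotate(0, 90), rotate(0, 180), rotate(1, 180)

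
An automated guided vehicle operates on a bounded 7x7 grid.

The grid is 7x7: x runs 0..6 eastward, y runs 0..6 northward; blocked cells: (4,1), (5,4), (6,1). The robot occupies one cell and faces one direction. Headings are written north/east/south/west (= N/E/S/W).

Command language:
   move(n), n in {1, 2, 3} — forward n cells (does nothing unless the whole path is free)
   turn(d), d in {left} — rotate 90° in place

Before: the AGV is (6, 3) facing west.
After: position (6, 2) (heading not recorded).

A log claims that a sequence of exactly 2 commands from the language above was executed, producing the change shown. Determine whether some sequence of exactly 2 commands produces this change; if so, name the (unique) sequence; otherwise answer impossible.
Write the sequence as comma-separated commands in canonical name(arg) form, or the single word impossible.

turn(left), move(1)

key: running move(1) before turn(left) would end elsewhere — order is forced
t0: (6, 3) facing west
1. turn(left) → (6, 3) facing south
2. move(1) → (6, 2) facing south
all 16 alternatives checked — unique.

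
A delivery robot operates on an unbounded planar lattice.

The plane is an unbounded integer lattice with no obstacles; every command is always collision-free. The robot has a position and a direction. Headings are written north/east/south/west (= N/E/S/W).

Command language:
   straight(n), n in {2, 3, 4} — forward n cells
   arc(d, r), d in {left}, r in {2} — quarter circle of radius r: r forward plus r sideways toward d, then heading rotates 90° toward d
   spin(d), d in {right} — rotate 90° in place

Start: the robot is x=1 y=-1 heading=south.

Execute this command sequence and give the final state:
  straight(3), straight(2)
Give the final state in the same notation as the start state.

initial: x=1 y=-1 heading=south
[1] after straight(3): x=1 y=-4 heading=south
[2] after straight(2): x=1 y=-6 heading=south

x=1 y=-6 heading=south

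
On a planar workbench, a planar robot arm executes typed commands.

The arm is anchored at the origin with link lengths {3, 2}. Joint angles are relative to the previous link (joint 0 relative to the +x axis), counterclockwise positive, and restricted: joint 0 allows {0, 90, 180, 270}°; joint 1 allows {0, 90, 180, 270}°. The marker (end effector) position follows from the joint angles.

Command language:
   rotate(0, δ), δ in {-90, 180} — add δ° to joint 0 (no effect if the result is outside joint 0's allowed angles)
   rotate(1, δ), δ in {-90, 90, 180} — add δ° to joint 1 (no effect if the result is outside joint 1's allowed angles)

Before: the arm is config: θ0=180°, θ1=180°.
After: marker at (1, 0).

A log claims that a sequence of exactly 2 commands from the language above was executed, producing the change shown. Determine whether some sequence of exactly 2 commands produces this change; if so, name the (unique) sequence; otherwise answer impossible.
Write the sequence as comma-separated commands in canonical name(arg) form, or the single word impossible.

t0: config: θ0=180°, θ1=180°
[1] after rotate(0, -90): config: θ0=90°, θ1=180°
[2] after rotate(0, -90): config: θ0=0°, θ1=180°
no rival 2-sequence matches.

rotate(0, -90), rotate(0, -90)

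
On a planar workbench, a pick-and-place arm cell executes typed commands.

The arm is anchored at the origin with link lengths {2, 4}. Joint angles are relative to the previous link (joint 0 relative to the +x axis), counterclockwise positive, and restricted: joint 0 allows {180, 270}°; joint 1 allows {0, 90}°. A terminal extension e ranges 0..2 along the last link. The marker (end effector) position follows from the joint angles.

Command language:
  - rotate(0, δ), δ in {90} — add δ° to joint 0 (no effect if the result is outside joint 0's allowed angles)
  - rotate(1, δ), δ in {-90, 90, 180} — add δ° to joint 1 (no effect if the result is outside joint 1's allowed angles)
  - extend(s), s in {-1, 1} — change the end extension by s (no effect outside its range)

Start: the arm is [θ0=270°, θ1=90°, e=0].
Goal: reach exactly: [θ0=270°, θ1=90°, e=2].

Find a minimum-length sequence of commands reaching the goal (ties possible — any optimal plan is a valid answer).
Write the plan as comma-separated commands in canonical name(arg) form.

t0: [θ0=270°, θ1=90°, e=0]
step 1 (extend(1)): [θ0=270°, θ1=90°, e=1]
step 2 (extend(1)): [θ0=270°, θ1=90°, e=2]
nothing shorter than 2 reaches the goal.

extend(1), extend(1)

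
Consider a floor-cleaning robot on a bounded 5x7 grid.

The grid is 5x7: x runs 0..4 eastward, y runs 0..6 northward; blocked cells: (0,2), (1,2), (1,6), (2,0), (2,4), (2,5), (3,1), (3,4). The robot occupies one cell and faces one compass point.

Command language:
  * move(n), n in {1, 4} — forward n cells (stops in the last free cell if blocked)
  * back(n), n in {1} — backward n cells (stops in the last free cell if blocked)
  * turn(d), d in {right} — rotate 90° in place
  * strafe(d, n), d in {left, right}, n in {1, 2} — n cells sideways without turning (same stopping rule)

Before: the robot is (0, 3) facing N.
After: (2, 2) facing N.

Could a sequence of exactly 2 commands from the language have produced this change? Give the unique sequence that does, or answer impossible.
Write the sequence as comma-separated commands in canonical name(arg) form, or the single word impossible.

strafe(right, 2), back(1)

key: heading stays N — no command in the sequence turns
from: (0, 3) facing N
1. strafe(right, 2) → (2, 3) facing N
2. back(1) → (2, 2) facing N
no rival 2-sequence matches.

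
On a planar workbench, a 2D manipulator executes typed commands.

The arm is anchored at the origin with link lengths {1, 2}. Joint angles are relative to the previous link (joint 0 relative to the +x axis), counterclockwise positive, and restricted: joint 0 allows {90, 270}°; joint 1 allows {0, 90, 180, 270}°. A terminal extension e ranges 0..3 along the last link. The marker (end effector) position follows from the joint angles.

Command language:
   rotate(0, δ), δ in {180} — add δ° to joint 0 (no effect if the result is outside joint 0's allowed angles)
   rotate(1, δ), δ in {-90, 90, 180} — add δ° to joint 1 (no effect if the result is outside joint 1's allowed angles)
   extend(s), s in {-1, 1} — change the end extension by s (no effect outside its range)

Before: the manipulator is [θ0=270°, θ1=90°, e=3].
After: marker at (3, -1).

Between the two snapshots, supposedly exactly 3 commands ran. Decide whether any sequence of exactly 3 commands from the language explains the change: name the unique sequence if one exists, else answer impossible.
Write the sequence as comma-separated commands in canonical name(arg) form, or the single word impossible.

extend(1), extend(-1), extend(-1)

key: running extend(-1) before extend(1) would end elsewhere — order is forced
initial: [θ0=270°, θ1=90°, e=3]
[1] after extend(1): [θ0=270°, θ1=90°, e=3]
[2] after extend(-1): [θ0=270°, θ1=90°, e=2]
[3] after extend(-1): [θ0=270°, θ1=90°, e=1]
uniquely the one of 216 3-step routes that fits.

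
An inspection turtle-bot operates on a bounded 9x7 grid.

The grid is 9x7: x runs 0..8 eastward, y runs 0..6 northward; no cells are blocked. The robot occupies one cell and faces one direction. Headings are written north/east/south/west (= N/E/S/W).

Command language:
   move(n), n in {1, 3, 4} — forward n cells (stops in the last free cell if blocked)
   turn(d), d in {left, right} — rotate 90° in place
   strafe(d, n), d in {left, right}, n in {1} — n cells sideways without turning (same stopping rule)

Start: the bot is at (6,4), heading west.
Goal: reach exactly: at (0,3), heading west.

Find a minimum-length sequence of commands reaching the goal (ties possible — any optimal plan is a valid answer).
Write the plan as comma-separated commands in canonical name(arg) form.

t0: at (6,4), heading west
1. move(4) → at (2,4), heading west
2. move(4) → at (0,4), heading west
3. strafe(left, 1) → at (0,3), heading west
no 2-step plan works, so 3 is optimal.

move(4), move(4), strafe(left, 1)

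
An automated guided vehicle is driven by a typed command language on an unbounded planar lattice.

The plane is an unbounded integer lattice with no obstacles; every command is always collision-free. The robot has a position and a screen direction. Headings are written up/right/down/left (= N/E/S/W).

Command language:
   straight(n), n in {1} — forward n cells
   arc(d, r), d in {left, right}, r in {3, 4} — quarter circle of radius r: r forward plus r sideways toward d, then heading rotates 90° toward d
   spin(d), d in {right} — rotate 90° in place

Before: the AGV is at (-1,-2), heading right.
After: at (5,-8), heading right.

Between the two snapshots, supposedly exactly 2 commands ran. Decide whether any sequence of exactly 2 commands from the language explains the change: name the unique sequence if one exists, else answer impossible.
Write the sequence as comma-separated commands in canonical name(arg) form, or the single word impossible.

key: running arc(left, 3) before arc(right, 3) would end elsewhere — order is forced
begin: at (-1,-2), heading right
t=1 arc(right, 3) ⇒ at (2,-5), heading down
t=2 arc(left, 3) ⇒ at (5,-8), heading right
uniquely the one of 36 2-step routes that fits.

arc(right, 3), arc(left, 3)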